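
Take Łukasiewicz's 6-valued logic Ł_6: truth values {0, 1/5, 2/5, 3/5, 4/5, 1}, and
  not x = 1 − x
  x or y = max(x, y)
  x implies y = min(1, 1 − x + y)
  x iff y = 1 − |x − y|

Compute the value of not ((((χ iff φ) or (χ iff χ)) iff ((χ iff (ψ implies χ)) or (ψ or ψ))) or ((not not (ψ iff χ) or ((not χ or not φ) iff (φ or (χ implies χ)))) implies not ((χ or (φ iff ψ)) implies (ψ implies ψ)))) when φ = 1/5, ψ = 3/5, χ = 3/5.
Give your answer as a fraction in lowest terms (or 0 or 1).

2/5

χ iff φ = 3/5 iff 1/5 = 3/5
χ iff χ = 3/5 iff 3/5 = 1
(χ iff φ) or (χ iff χ) = 3/5 or 1 = 1
ψ implies χ = 3/5 implies 3/5 = 1
χ iff (ψ implies χ) = 3/5 iff 1 = 3/5
ψ or ψ = 3/5 or 3/5 = 3/5
(χ iff (ψ implies χ)) or (ψ or ψ) = 3/5 or 3/5 = 3/5
((χ iff φ) or (χ iff χ)) iff ((χ iff (ψ implies χ)) or (ψ or ψ)) = 1 iff 3/5 = 3/5
ψ iff χ = 3/5 iff 3/5 = 1
not (ψ iff χ) = not 1 = 0
not not (ψ iff χ) = not 0 = 1
not χ = not 3/5 = 2/5
not φ = not 1/5 = 4/5
not χ or not φ = 2/5 or 4/5 = 4/5
χ implies χ = 3/5 implies 3/5 = 1
φ or (χ implies χ) = 1/5 or 1 = 1
(not χ or not φ) iff (φ or (χ implies χ)) = 4/5 iff 1 = 4/5
not not (ψ iff χ) or ((not χ or not φ) iff (φ or (χ implies χ))) = 1 or 4/5 = 1
φ iff ψ = 1/5 iff 3/5 = 3/5
χ or (φ iff ψ) = 3/5 or 3/5 = 3/5
ψ implies ψ = 3/5 implies 3/5 = 1
(χ or (φ iff ψ)) implies (ψ implies ψ) = 3/5 implies 1 = 1
not ((χ or (φ iff ψ)) implies (ψ implies ψ)) = not 1 = 0
(not not (ψ iff χ) or ((not χ or not φ) iff (φ or (χ implies χ)))) implies not ((χ or (φ iff ψ)) implies (ψ implies ψ)) = 1 implies 0 = 0
(((χ iff φ) or (χ iff χ)) iff ((χ iff (ψ implies χ)) or (ψ or ψ))) or ((not not (ψ iff χ) or ((not χ or not φ) iff (φ or (χ implies χ)))) implies not ((χ or (φ iff ψ)) implies (ψ implies ψ))) = 3/5 or 0 = 3/5
not ((((χ iff φ) or (χ iff χ)) iff ((χ iff (ψ implies χ)) or (ψ or ψ))) or ((not not (ψ iff χ) or ((not χ or not φ) iff (φ or (χ implies χ)))) implies not ((χ or (φ iff ψ)) implies (ψ implies ψ)))) = not 3/5 = 2/5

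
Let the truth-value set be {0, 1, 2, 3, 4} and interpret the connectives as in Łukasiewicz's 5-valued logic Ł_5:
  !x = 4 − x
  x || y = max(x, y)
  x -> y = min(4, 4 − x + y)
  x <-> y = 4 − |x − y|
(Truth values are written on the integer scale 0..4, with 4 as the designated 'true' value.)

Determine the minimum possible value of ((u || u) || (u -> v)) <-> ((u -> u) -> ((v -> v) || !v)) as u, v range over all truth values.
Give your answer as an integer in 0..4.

Take u = 2, v = 0:
u || u = 2 || 2 = 2
u -> v = 2 -> 0 = 2
(u || u) || (u -> v) = 2 || 2 = 2
u -> u = 2 -> 2 = 4
v -> v = 0 -> 0 = 4
!v = !0 = 4
(v -> v) || !v = 4 || 4 = 4
(u -> u) -> ((v -> v) || !v) = 4 -> 4 = 4
((u || u) || (u -> v)) <-> ((u -> u) -> ((v -> v) || !v)) = 2 <-> 4 = 2
No assignment yields a value below 2, so this is the minimum.

2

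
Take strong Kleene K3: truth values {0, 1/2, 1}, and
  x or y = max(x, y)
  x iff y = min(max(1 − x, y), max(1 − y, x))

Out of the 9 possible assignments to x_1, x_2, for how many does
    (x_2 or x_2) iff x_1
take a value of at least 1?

x_1 = 0, x_2 = 0 ↦ 1  ≥
x_1 = 0, x_2 = 1/2 ↦ 1/2  <
x_1 = 0, x_2 = 1 ↦ 0  <
x_1 = 1/2, x_2 = 0 ↦ 1/2  <
x_1 = 1/2, x_2 = 1/2 ↦ 1/2  <
x_1 = 1/2, x_2 = 1 ↦ 1/2  <
x_1 = 1, x_2 = 0 ↦ 0  <
x_1 = 1, x_2 = 1/2 ↦ 1/2  <
x_1 = 1, x_2 = 1 ↦ 1  ≥
So 2 of the 9 assignments meet the threshold.

2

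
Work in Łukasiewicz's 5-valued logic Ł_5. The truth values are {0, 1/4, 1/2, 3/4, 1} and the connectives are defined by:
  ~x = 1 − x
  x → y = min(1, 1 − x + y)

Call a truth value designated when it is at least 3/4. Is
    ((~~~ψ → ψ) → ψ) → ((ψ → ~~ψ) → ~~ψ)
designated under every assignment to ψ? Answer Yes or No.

Counterexample: take ψ = 0.
~ψ = ~0 = 1
~~ψ = ~1 = 0
~~~ψ = ~0 = 1
~~~ψ → ψ = 1 → 0 = 0
(~~~ψ → ψ) → ψ = 0 → 0 = 1
~ψ = ~0 = 1
~~ψ = ~1 = 0
ψ → ~~ψ = 0 → 0 = 1
~ψ = ~0 = 1
~~ψ = ~1 = 0
(ψ → ~~ψ) → ~~ψ = 1 → 0 = 0
((~~~ψ → ψ) → ψ) → ((ψ → ~~ψ) → ~~ψ) = 1 → 0 = 0
This gives 0, which is below 3/4.

No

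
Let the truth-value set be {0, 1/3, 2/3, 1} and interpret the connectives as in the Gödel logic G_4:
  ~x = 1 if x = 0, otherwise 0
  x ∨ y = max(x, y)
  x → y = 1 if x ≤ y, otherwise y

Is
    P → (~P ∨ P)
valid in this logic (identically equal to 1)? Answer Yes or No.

P = 0 ↦ 1
P = 1/3 ↦ 1
P = 2/3 ↦ 1
P = 1 ↦ 1
Every assignment gives a value ≥ 1.

Yes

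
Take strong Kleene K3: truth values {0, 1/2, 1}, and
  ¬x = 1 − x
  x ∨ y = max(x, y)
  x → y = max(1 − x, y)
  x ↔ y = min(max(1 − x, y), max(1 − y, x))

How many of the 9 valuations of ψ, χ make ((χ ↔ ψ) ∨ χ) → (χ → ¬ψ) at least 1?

5

ψ = 0, χ = 0 ↦ 1  ≥
ψ = 0, χ = 1/2 ↦ 1  ≥
ψ = 0, χ = 1 ↦ 1  ≥
ψ = 1/2, χ = 0 ↦ 1  ≥
ψ = 1/2, χ = 1/2 ↦ 1/2  <
ψ = 1/2, χ = 1 ↦ 1/2  <
ψ = 1, χ = 0 ↦ 1  ≥
ψ = 1, χ = 1/2 ↦ 1/2  <
ψ = 1, χ = 1 ↦ 0  <
So 5 of the 9 assignments meet the threshold.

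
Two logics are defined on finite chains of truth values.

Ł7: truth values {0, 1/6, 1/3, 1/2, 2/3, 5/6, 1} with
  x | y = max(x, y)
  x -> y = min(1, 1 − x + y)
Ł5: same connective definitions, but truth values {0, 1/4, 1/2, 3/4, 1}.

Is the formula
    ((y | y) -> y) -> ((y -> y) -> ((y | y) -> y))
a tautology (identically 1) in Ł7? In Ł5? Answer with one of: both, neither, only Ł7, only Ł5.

In Ł7: every assignment gives 1 — tautology.
In Ł5: every assignment gives 1 — tautology.

both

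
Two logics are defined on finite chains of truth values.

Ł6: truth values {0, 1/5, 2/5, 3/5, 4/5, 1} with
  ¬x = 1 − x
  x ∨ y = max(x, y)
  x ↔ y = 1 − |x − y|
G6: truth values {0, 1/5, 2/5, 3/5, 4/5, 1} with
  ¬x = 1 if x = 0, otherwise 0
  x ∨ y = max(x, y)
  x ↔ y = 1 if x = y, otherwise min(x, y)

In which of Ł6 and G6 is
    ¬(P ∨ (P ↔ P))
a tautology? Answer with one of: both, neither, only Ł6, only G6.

neither

In Ł6: at P = 0 the value is 0 — not a tautology.
In G6: at P = 0 the value is 0 — not a tautology.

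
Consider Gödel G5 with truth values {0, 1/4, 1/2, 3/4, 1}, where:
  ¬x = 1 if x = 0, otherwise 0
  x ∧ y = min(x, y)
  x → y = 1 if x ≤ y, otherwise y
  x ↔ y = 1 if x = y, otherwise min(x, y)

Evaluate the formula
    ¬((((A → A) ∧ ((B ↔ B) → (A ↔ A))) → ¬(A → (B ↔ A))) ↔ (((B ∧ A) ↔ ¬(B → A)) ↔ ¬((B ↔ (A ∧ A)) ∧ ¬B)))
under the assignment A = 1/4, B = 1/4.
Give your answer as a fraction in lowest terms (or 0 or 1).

0

A → A = 1/4 → 1/4 = 1
B ↔ B = 1/4 ↔ 1/4 = 1
A ↔ A = 1/4 ↔ 1/4 = 1
(B ↔ B) → (A ↔ A) = 1 → 1 = 1
(A → A) ∧ ((B ↔ B) → (A ↔ A)) = 1 ∧ 1 = 1
B ↔ A = 1/4 ↔ 1/4 = 1
A → (B ↔ A) = 1/4 → 1 = 1
¬(A → (B ↔ A)) = ¬1 = 0
((A → A) ∧ ((B ↔ B) → (A ↔ A))) → ¬(A → (B ↔ A)) = 1 → 0 = 0
B ∧ A = 1/4 ∧ 1/4 = 1/4
B → A = 1/4 → 1/4 = 1
¬(B → A) = ¬1 = 0
(B ∧ A) ↔ ¬(B → A) = 1/4 ↔ 0 = 0
A ∧ A = 1/4 ∧ 1/4 = 1/4
B ↔ (A ∧ A) = 1/4 ↔ 1/4 = 1
¬B = ¬1/4 = 0
(B ↔ (A ∧ A)) ∧ ¬B = 1 ∧ 0 = 0
¬((B ↔ (A ∧ A)) ∧ ¬B) = ¬0 = 1
((B ∧ A) ↔ ¬(B → A)) ↔ ¬((B ↔ (A ∧ A)) ∧ ¬B) = 0 ↔ 1 = 0
(((A → A) ∧ ((B ↔ B) → (A ↔ A))) → ¬(A → (B ↔ A))) ↔ (((B ∧ A) ↔ ¬(B → A)) ↔ ¬((B ↔ (A ∧ A)) ∧ ¬B)) = 0 ↔ 0 = 1
¬((((A → A) ∧ ((B ↔ B) → (A ↔ A))) → ¬(A → (B ↔ A))) ↔ (((B ∧ A) ↔ ¬(B → A)) ↔ ¬((B ↔ (A ∧ A)) ∧ ¬B))) = ¬1 = 0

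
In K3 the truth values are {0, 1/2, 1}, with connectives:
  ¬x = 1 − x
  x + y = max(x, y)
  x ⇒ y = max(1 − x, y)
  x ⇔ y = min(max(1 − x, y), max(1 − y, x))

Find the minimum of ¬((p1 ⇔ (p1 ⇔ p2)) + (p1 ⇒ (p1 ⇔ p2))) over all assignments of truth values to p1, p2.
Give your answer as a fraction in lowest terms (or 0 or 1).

Take p1 = 0, p2 = 0:
p1 ⇔ p2 = 0 ⇔ 0 = 1
p1 ⇔ (p1 ⇔ p2) = 0 ⇔ 1 = 0
p1 ⇔ p2 = 0 ⇔ 0 = 1
p1 ⇒ (p1 ⇔ p2) = 0 ⇒ 1 = 1
(p1 ⇔ (p1 ⇔ p2)) + (p1 ⇒ (p1 ⇔ p2)) = 0 + 1 = 1
¬((p1 ⇔ (p1 ⇔ p2)) + (p1 ⇒ (p1 ⇔ p2))) = ¬1 = 0
No assignment yields a value below 0, so this is the minimum.

0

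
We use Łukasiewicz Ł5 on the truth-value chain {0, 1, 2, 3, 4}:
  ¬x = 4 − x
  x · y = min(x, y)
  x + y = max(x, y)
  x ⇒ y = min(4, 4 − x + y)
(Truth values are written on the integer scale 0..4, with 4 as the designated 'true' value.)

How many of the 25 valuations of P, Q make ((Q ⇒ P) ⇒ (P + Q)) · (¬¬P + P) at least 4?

5

value 4: 5 assignments (counts)
value 3: 5 assignments
value 2: 5 assignments
value 1: 5 assignments
value 0: 5 assignments
So 5 of the 25 assignments meet the threshold.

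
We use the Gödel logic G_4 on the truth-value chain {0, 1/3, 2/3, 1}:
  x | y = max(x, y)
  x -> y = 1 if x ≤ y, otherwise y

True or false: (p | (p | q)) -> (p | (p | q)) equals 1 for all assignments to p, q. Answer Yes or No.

p = 0, q = 0 ↦ 1
p = 0, q = 1/3 ↦ 1
p = 0, q = 2/3 ↦ 1
p = 0, q = 1 ↦ 1
p = 1/3, q = 0 ↦ 1
p = 1/3, q = 1/3 ↦ 1
p = 1/3, q = 2/3 ↦ 1
p = 1/3, q = 1 ↦ 1
p = 2/3, q = 0 ↦ 1
p = 2/3, q = 1/3 ↦ 1
p = 2/3, q = 2/3 ↦ 1
p = 2/3, q = 1 ↦ 1
p = 1, q = 0 ↦ 1
p = 1, q = 1/3 ↦ 1
p = 1, q = 2/3 ↦ 1
p = 1, q = 1 ↦ 1
Every assignment gives a value ≥ 1.

Yes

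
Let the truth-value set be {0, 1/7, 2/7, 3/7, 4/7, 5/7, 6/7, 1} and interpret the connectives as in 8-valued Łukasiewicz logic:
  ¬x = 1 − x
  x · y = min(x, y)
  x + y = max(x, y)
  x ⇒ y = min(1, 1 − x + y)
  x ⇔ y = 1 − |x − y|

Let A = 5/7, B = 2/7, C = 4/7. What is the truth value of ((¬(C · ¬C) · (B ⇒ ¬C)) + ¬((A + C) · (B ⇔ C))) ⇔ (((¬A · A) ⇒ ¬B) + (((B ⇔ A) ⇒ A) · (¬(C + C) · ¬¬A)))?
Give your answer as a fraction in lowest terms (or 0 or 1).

¬C = ¬4/7 = 3/7
C · ¬C = 4/7 · 3/7 = 3/7
¬(C · ¬C) = ¬3/7 = 4/7
¬C = ¬4/7 = 3/7
B ⇒ ¬C = 2/7 ⇒ 3/7 = 1
¬(C · ¬C) · (B ⇒ ¬C) = 4/7 · 1 = 4/7
A + C = 5/7 + 4/7 = 5/7
B ⇔ C = 2/7 ⇔ 4/7 = 5/7
(A + C) · (B ⇔ C) = 5/7 · 5/7 = 5/7
¬((A + C) · (B ⇔ C)) = ¬5/7 = 2/7
(¬(C · ¬C) · (B ⇒ ¬C)) + ¬((A + C) · (B ⇔ C)) = 4/7 + 2/7 = 4/7
¬A = ¬5/7 = 2/7
¬A · A = 2/7 · 5/7 = 2/7
¬B = ¬2/7 = 5/7
(¬A · A) ⇒ ¬B = 2/7 ⇒ 5/7 = 1
B ⇔ A = 2/7 ⇔ 5/7 = 4/7
(B ⇔ A) ⇒ A = 4/7 ⇒ 5/7 = 1
C + C = 4/7 + 4/7 = 4/7
¬(C + C) = ¬4/7 = 3/7
¬A = ¬5/7 = 2/7
¬¬A = ¬2/7 = 5/7
¬(C + C) · ¬¬A = 3/7 · 5/7 = 3/7
((B ⇔ A) ⇒ A) · (¬(C + C) · ¬¬A) = 1 · 3/7 = 3/7
((¬A · A) ⇒ ¬B) + (((B ⇔ A) ⇒ A) · (¬(C + C) · ¬¬A)) = 1 + 3/7 = 1
((¬(C · ¬C) · (B ⇒ ¬C)) + ¬((A + C) · (B ⇔ C))) ⇔ (((¬A · A) ⇒ ¬B) + (((B ⇔ A) ⇒ A) · (¬(C + C) · ¬¬A))) = 4/7 ⇔ 1 = 4/7

4/7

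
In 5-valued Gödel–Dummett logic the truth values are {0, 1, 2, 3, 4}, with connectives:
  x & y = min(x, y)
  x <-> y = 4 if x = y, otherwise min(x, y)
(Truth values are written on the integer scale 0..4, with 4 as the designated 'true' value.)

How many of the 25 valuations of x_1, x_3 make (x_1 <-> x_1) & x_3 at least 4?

value 4: 5 assignments (counts)
value 3: 5 assignments
value 2: 5 assignments
value 1: 5 assignments
value 0: 5 assignments
So 5 of the 25 assignments meet the threshold.

5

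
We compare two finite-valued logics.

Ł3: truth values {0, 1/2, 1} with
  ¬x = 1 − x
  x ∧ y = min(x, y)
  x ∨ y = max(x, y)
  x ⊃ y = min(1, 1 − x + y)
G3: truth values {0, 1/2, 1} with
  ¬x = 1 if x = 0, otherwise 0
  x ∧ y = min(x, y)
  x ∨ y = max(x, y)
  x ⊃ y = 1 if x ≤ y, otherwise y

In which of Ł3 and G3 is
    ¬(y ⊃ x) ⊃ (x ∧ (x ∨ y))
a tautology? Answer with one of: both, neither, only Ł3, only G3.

In Ł3: at x = 0, y = 1/2 the value is 1/2 — not a tautology.
In G3: at x = 0, y = 1/2 the value is 0 — not a tautology.

neither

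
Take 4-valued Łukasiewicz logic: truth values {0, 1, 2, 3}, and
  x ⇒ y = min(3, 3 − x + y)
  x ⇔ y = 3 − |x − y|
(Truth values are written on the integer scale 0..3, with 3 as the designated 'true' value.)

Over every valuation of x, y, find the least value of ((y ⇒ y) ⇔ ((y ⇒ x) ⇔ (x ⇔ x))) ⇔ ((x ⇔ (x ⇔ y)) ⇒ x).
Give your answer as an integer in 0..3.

2

Take x = 1, y = 0:
y ⇒ y = 0 ⇒ 0 = 3
y ⇒ x = 0 ⇒ 1 = 3
x ⇔ x = 1 ⇔ 1 = 3
(y ⇒ x) ⇔ (x ⇔ x) = 3 ⇔ 3 = 3
(y ⇒ y) ⇔ ((y ⇒ x) ⇔ (x ⇔ x)) = 3 ⇔ 3 = 3
x ⇔ y = 1 ⇔ 0 = 2
x ⇔ (x ⇔ y) = 1 ⇔ 2 = 2
(x ⇔ (x ⇔ y)) ⇒ x = 2 ⇒ 1 = 2
((y ⇒ y) ⇔ ((y ⇒ x) ⇔ (x ⇔ x))) ⇔ ((x ⇔ (x ⇔ y)) ⇒ x) = 3 ⇔ 2 = 2
No assignment yields a value below 2, so this is the minimum.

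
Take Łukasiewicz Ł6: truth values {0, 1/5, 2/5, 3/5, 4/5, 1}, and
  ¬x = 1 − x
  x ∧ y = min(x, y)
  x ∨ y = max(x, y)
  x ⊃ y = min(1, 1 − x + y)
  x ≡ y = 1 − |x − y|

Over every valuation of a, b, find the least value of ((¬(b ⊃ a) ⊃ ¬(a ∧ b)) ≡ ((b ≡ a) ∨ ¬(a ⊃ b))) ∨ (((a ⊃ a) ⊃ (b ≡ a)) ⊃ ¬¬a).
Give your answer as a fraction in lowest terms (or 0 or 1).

Take a = 0, b = 2/5:
b ⊃ a = 2/5 ⊃ 0 = 3/5
¬(b ⊃ a) = ¬3/5 = 2/5
a ∧ b = 0 ∧ 2/5 = 0
¬(a ∧ b) = ¬0 = 1
¬(b ⊃ a) ⊃ ¬(a ∧ b) = 2/5 ⊃ 1 = 1
b ≡ a = 2/5 ≡ 0 = 3/5
a ⊃ b = 0 ⊃ 2/5 = 1
¬(a ⊃ b) = ¬1 = 0
(b ≡ a) ∨ ¬(a ⊃ b) = 3/5 ∨ 0 = 3/5
(¬(b ⊃ a) ⊃ ¬(a ∧ b)) ≡ ((b ≡ a) ∨ ¬(a ⊃ b)) = 1 ≡ 3/5 = 3/5
a ⊃ a = 0 ⊃ 0 = 1
b ≡ a = 2/5 ≡ 0 = 3/5
(a ⊃ a) ⊃ (b ≡ a) = 1 ⊃ 3/5 = 3/5
¬a = ¬0 = 1
¬¬a = ¬1 = 0
((a ⊃ a) ⊃ (b ≡ a)) ⊃ ¬¬a = 3/5 ⊃ 0 = 2/5
((¬(b ⊃ a) ⊃ ¬(a ∧ b)) ≡ ((b ≡ a) ∨ ¬(a ⊃ b))) ∨ (((a ⊃ a) ⊃ (b ≡ a)) ⊃ ¬¬a) = 3/5 ∨ 2/5 = 3/5
No assignment yields a value below 3/5, so this is the minimum.

3/5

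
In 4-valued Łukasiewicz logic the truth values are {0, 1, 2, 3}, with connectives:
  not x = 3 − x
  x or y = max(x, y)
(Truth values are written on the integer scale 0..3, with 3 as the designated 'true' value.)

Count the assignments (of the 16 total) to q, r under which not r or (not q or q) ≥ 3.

q = 0, r = 0 ↦ 3  ≥
q = 0, r = 1 ↦ 3  ≥
q = 0, r = 2 ↦ 3  ≥
q = 0, r = 3 ↦ 3  ≥
q = 1, r = 0 ↦ 3  ≥
q = 1, r = 1 ↦ 2  <
q = 1, r = 2 ↦ 2  <
q = 1, r = 3 ↦ 2  <
q = 2, r = 0 ↦ 3  ≥
q = 2, r = 1 ↦ 2  <
q = 2, r = 2 ↦ 2  <
q = 2, r = 3 ↦ 2  <
q = 3, r = 0 ↦ 3  ≥
q = 3, r = 1 ↦ 3  ≥
q = 3, r = 2 ↦ 3  ≥
q = 3, r = 3 ↦ 3  ≥
So 10 of the 16 assignments meet the threshold.

10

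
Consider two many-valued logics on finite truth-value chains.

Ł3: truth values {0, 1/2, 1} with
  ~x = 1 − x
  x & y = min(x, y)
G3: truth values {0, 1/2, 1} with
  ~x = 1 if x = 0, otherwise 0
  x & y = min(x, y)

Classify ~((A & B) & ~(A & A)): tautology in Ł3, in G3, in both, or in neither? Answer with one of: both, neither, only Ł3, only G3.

only G3

In Ł3: at A = 1/2, B = 1/2 the value is 1/2 — not a tautology.
In G3: every assignment gives 1 — tautology.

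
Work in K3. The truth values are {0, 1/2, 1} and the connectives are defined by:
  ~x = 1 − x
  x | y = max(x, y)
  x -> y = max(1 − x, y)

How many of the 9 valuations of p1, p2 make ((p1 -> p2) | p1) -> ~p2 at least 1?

p1 = 0, p2 = 0 ↦ 1  ≥
p1 = 0, p2 = 1/2 ↦ 1/2  <
p1 = 0, p2 = 1 ↦ 0  <
p1 = 1/2, p2 = 0 ↦ 1  ≥
p1 = 1/2, p2 = 1/2 ↦ 1/2  <
p1 = 1/2, p2 = 1 ↦ 0  <
p1 = 1, p2 = 0 ↦ 1  ≥
p1 = 1, p2 = 1/2 ↦ 1/2  <
p1 = 1, p2 = 1 ↦ 0  <
So 3 of the 9 assignments meet the threshold.

3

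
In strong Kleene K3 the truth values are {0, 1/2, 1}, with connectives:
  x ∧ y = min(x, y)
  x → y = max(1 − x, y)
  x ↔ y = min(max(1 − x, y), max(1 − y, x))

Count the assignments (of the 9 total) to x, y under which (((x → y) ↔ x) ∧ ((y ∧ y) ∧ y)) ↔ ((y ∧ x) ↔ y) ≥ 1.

x = 0, y = 0 ↦ 0  <
x = 0, y = 1/2 ↦ 1/2  <
x = 0, y = 1 ↦ 1  ≥
x = 1/2, y = 0 ↦ 0  <
x = 1/2, y = 1/2 ↦ 1/2  <
x = 1/2, y = 1 ↦ 1/2  <
x = 1, y = 0 ↦ 0  <
x = 1, y = 1/2 ↦ 1/2  <
x = 1, y = 1 ↦ 1  ≥
So 2 of the 9 assignments meet the threshold.

2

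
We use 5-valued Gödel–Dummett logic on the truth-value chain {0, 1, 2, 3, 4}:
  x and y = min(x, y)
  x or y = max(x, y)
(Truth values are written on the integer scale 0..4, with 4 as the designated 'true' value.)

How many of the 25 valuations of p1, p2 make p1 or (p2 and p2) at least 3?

16

value 4: 9 assignments (counts)
value 3: 7 assignments (counts)
value 2: 5 assignments
value 1: 3 assignments
value 0: 1 assignment
So 16 of the 25 assignments meet the threshold.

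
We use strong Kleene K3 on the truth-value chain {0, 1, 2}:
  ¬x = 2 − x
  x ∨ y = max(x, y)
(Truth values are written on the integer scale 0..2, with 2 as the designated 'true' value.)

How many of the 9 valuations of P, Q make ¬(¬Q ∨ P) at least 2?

P = 0, Q = 0 ↦ 0  <
P = 0, Q = 1 ↦ 1  <
P = 0, Q = 2 ↦ 2  ≥
P = 1, Q = 0 ↦ 0  <
P = 1, Q = 1 ↦ 1  <
P = 1, Q = 2 ↦ 1  <
P = 2, Q = 0 ↦ 0  <
P = 2, Q = 1 ↦ 0  <
P = 2, Q = 2 ↦ 0  <
So 1 of the 9 assignments meets the threshold.

1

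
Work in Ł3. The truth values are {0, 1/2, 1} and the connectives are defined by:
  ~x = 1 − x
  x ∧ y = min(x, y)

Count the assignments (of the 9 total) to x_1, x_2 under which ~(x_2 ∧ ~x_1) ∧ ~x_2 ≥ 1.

3

x_1 = 0, x_2 = 0 ↦ 1  ≥
x_1 = 0, x_2 = 1/2 ↦ 1/2  <
x_1 = 0, x_2 = 1 ↦ 0  <
x_1 = 1/2, x_2 = 0 ↦ 1  ≥
x_1 = 1/2, x_2 = 1/2 ↦ 1/2  <
x_1 = 1/2, x_2 = 1 ↦ 0  <
x_1 = 1, x_2 = 0 ↦ 1  ≥
x_1 = 1, x_2 = 1/2 ↦ 1/2  <
x_1 = 1, x_2 = 1 ↦ 0  <
So 3 of the 9 assignments meet the threshold.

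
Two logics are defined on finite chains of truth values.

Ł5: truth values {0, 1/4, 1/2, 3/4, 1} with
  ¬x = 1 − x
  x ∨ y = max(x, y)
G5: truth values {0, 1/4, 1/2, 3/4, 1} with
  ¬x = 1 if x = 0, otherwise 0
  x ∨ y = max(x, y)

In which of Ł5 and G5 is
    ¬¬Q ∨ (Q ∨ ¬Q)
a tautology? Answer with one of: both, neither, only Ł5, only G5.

In Ł5: at Q = 1/4 the value is 3/4 — not a tautology.
In G5: every assignment gives 1 — tautology.

only G5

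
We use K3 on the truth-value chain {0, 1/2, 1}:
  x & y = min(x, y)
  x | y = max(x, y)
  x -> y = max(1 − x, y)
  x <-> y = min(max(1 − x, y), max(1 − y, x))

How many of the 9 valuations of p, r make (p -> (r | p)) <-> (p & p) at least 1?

p = 0, r = 0 ↦ 0  <
p = 0, r = 1/2 ↦ 0  <
p = 0, r = 1 ↦ 0  <
p = 1/2, r = 0 ↦ 1/2  <
p = 1/2, r = 1/2 ↦ 1/2  <
p = 1/2, r = 1 ↦ 1/2  <
p = 1, r = 0 ↦ 1  ≥
p = 1, r = 1/2 ↦ 1  ≥
p = 1, r = 1 ↦ 1  ≥
So 3 of the 9 assignments meet the threshold.

3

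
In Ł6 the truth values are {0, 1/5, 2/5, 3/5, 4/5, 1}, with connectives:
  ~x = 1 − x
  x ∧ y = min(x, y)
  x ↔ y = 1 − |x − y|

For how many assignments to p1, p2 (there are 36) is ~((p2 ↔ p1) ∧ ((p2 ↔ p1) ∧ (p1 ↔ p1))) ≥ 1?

2

value 1: 2 assignments (counts)
value 4/5: 4 assignments
value 3/5: 6 assignments
value 2/5: 8 assignments
value 1/5: 10 assignments
value 0: 6 assignments
So 2 of the 36 assignments meet the threshold.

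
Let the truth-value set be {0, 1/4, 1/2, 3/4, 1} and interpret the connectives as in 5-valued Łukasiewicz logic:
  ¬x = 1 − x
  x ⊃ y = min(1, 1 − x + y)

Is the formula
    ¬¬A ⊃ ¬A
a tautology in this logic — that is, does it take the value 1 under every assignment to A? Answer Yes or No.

Counterexample: take A = 3/4.
¬A = ¬3/4 = 1/4
¬¬A = ¬1/4 = 3/4
¬¬A ⊃ ¬A = 3/4 ⊃ 1/4 = 1/2
This gives 1/2 ≠ 1.

No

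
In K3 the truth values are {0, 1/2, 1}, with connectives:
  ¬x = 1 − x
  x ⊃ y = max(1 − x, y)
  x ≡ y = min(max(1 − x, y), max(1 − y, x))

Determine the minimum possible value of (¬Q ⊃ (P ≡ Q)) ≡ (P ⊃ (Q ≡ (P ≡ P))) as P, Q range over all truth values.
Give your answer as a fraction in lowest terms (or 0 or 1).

1/2

Take P = 0, Q = 1/2:
¬Q = ¬1/2 = 1/2
P ≡ Q = 0 ≡ 1/2 = 1/2
¬Q ⊃ (P ≡ Q) = 1/2 ⊃ 1/2 = 1/2
P ≡ P = 0 ≡ 0 = 1
Q ≡ (P ≡ P) = 1/2 ≡ 1 = 1/2
P ⊃ (Q ≡ (P ≡ P)) = 0 ⊃ 1/2 = 1
(¬Q ⊃ (P ≡ Q)) ≡ (P ⊃ (Q ≡ (P ≡ P))) = 1/2 ≡ 1 = 1/2
No assignment yields a value below 1/2, so this is the minimum.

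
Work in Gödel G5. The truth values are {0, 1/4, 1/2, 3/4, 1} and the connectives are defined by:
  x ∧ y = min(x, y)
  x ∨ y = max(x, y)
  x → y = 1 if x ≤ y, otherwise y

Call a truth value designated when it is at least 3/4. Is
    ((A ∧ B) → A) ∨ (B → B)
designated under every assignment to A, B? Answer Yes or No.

Yes

At A = 1/4, B = 1/4, for instance:
A ∧ B = 1/4 ∧ 1/4 = 1/4
(A ∧ B) → A = 1/4 → 1/4 = 1
B → B = 1/4 → 1/4 = 1
((A ∧ B) → A) ∨ (B → B) = 1 ∨ 1 = 1
and checking the remaining 24 assignments likewise gives ≥ 3/4 in every case.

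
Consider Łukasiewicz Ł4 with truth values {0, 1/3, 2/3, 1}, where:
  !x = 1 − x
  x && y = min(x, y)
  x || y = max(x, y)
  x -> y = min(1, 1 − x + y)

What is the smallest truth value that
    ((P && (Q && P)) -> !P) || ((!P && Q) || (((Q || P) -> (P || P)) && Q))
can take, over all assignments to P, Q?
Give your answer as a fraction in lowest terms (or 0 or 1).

Take P = 2/3, Q = 2/3:
Q && P = 2/3 && 2/3 = 2/3
P && (Q && P) = 2/3 && 2/3 = 2/3
!P = !2/3 = 1/3
(P && (Q && P)) -> !P = 2/3 -> 1/3 = 2/3
!P = !2/3 = 1/3
!P && Q = 1/3 && 2/3 = 1/3
Q || P = 2/3 || 2/3 = 2/3
P || P = 2/3 || 2/3 = 2/3
(Q || P) -> (P || P) = 2/3 -> 2/3 = 1
((Q || P) -> (P || P)) && Q = 1 && 2/3 = 2/3
(!P && Q) || (((Q || P) -> (P || P)) && Q) = 1/3 || 2/3 = 2/3
((P && (Q && P)) -> !P) || ((!P && Q) || (((Q || P) -> (P || P)) && Q)) = 2/3 || 2/3 = 2/3
No assignment yields a value below 2/3, so this is the minimum.

2/3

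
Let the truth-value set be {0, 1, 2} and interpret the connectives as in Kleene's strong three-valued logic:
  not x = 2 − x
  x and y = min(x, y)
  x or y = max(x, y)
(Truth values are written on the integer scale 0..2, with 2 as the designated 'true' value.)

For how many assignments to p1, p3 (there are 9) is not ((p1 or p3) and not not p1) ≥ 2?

3

p1 = 0, p3 = 0 ↦ 2  ≥
p1 = 0, p3 = 1 ↦ 2  ≥
p1 = 0, p3 = 2 ↦ 2  ≥
p1 = 1, p3 = 0 ↦ 1  <
p1 = 1, p3 = 1 ↦ 1  <
p1 = 1, p3 = 2 ↦ 1  <
p1 = 2, p3 = 0 ↦ 0  <
p1 = 2, p3 = 1 ↦ 0  <
p1 = 2, p3 = 2 ↦ 0  <
So 3 of the 9 assignments meet the threshold.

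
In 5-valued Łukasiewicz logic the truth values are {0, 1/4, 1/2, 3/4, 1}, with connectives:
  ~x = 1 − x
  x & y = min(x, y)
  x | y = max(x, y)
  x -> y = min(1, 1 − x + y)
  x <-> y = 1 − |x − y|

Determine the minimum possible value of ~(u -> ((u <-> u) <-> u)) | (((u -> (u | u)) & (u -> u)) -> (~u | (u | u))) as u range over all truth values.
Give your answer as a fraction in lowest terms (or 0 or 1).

1/2

Take u = 1/2:
u <-> u = 1/2 <-> 1/2 = 1
(u <-> u) <-> u = 1 <-> 1/2 = 1/2
u -> ((u <-> u) <-> u) = 1/2 -> 1/2 = 1
~(u -> ((u <-> u) <-> u)) = ~1 = 0
u | u = 1/2 | 1/2 = 1/2
u -> (u | u) = 1/2 -> 1/2 = 1
u -> u = 1/2 -> 1/2 = 1
(u -> (u | u)) & (u -> u) = 1 & 1 = 1
~u = ~1/2 = 1/2
u | u = 1/2 | 1/2 = 1/2
~u | (u | u) = 1/2 | 1/2 = 1/2
((u -> (u | u)) & (u -> u)) -> (~u | (u | u)) = 1 -> 1/2 = 1/2
~(u -> ((u <-> u) <-> u)) | (((u -> (u | u)) & (u -> u)) -> (~u | (u | u))) = 0 | 1/2 = 1/2
No assignment yields a value below 1/2, so this is the minimum.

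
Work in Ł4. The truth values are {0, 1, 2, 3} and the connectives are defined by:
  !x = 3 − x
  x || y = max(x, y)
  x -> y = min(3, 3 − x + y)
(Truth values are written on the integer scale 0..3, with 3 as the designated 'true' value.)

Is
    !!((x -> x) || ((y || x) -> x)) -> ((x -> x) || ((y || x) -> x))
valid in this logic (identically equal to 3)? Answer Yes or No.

x = 0, y = 0 ↦ 3
x = 0, y = 1 ↦ 3
x = 0, y = 2 ↦ 3
x = 0, y = 3 ↦ 3
x = 1, y = 0 ↦ 3
x = 1, y = 1 ↦ 3
x = 1, y = 2 ↦ 3
x = 1, y = 3 ↦ 3
x = 2, y = 0 ↦ 3
x = 2, y = 1 ↦ 3
x = 2, y = 2 ↦ 3
x = 2, y = 3 ↦ 3
x = 3, y = 0 ↦ 3
x = 3, y = 1 ↦ 3
x = 3, y = 2 ↦ 3
x = 3, y = 3 ↦ 3
Every assignment gives a value ≥ 3.

Yes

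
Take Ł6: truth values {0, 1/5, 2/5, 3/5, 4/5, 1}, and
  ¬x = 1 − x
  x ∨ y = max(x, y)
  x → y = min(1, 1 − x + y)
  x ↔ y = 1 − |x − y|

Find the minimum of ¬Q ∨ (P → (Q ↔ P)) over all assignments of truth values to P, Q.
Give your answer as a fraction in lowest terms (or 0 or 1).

Take P = 1, Q = 2/5:
¬Q = ¬2/5 = 3/5
Q ↔ P = 2/5 ↔ 1 = 2/5
P → (Q ↔ P) = 1 → 2/5 = 2/5
¬Q ∨ (P → (Q ↔ P)) = 3/5 ∨ 2/5 = 3/5
No assignment yields a value below 3/5, so this is the minimum.

3/5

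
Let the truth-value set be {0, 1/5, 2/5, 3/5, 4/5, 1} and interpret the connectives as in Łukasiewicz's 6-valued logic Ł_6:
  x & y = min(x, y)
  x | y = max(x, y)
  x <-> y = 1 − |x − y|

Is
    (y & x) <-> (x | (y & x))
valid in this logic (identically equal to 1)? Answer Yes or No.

No

Counterexample: take x = 1/5, y = 0.
y & x = 0 & 1/5 = 0
x | (y & x) = 1/5 | 0 = 1/5
(y & x) <-> (x | (y & x)) = 0 <-> 1/5 = 4/5
This gives 4/5 ≠ 1.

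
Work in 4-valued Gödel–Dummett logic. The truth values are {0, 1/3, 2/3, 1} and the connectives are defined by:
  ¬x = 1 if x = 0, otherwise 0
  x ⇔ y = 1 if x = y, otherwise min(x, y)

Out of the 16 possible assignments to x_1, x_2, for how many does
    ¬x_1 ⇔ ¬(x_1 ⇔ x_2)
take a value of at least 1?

x_1 = 0, x_2 = 0 ↦ 0  <
x_1 = 0, x_2 = 1/3 ↦ 1  ≥
x_1 = 0, x_2 = 2/3 ↦ 1  ≥
x_1 = 0, x_2 = 1 ↦ 1  ≥
x_1 = 1/3, x_2 = 0 ↦ 0  <
x_1 = 1/3, x_2 = 1/3 ↦ 1  ≥
x_1 = 1/3, x_2 = 2/3 ↦ 1  ≥
x_1 = 1/3, x_2 = 1 ↦ 1  ≥
x_1 = 2/3, x_2 = 0 ↦ 0  <
x_1 = 2/3, x_2 = 1/3 ↦ 1  ≥
x_1 = 2/3, x_2 = 2/3 ↦ 1  ≥
x_1 = 2/3, x_2 = 1 ↦ 1  ≥
x_1 = 1, x_2 = 0 ↦ 0  <
x_1 = 1, x_2 = 1/3 ↦ 1  ≥
x_1 = 1, x_2 = 2/3 ↦ 1  ≥
x_1 = 1, x_2 = 1 ↦ 1  ≥
So 12 of the 16 assignments meet the threshold.

12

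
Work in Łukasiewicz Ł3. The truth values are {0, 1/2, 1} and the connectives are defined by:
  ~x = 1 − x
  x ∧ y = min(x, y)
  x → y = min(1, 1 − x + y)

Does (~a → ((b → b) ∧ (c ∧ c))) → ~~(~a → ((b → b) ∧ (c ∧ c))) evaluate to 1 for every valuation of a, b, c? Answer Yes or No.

Yes

At a = 1/2, b = 1/2, c = 1, for instance:
~a = ~1/2 = 1/2
b → b = 1/2 → 1/2 = 1
c ∧ c = 1 ∧ 1 = 1
(b → b) ∧ (c ∧ c) = 1 ∧ 1 = 1
~a → ((b → b) ∧ (c ∧ c)) = 1/2 → 1 = 1
~(~a → ((b → b) ∧ (c ∧ c))) = ~1 = 0
~~(~a → ((b → b) ∧ (c ∧ c))) = ~0 = 1
(~a → ((b → b) ∧ (c ∧ c))) → ~~(~a → ((b → b) ∧ (c ∧ c))) = 1 → 1 = 1
and checking the remaining 26 assignments likewise gives ≥ 1 in every case.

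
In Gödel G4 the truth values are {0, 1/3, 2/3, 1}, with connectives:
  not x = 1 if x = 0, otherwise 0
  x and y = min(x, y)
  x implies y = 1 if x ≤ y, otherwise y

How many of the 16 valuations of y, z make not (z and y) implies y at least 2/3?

y = 0, z = 0 ↦ 0  <
y = 0, z = 1/3 ↦ 0  <
y = 0, z = 2/3 ↦ 0  <
y = 0, z = 1 ↦ 0  <
y = 1/3, z = 0 ↦ 1/3  <
y = 1/3, z = 1/3 ↦ 1  ≥
y = 1/3, z = 2/3 ↦ 1  ≥
y = 1/3, z = 1 ↦ 1  ≥
y = 2/3, z = 0 ↦ 2/3  ≥
y = 2/3, z = 1/3 ↦ 1  ≥
y = 2/3, z = 2/3 ↦ 1  ≥
y = 2/3, z = 1 ↦ 1  ≥
y = 1, z = 0 ↦ 1  ≥
y = 1, z = 1/3 ↦ 1  ≥
y = 1, z = 2/3 ↦ 1  ≥
y = 1, z = 1 ↦ 1  ≥
So 11 of the 16 assignments meet the threshold.

11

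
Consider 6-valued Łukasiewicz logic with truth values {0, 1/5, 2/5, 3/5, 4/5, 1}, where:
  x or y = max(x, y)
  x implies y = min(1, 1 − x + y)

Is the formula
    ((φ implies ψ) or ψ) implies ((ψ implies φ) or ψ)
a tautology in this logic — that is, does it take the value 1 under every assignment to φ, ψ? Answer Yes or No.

No

Counterexample: take φ = 0, ψ = 1/5.
φ implies ψ = 0 implies 1/5 = 1
(φ implies ψ) or ψ = 1 or 1/5 = 1
ψ implies φ = 1/5 implies 0 = 4/5
(ψ implies φ) or ψ = 4/5 or 1/5 = 4/5
((φ implies ψ) or ψ) implies ((ψ implies φ) or ψ) = 1 implies 4/5 = 4/5
This gives 4/5 ≠ 1.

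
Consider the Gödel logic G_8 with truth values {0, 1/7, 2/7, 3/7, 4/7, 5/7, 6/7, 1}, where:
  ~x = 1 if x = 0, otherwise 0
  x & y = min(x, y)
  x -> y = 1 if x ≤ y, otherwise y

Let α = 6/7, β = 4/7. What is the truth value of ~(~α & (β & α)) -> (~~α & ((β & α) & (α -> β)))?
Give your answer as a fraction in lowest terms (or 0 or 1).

~α = ~6/7 = 0
β & α = 4/7 & 6/7 = 4/7
~α & (β & α) = 0 & 4/7 = 0
~(~α & (β & α)) = ~0 = 1
~α = ~6/7 = 0
~~α = ~0 = 1
β & α = 4/7 & 6/7 = 4/7
α -> β = 6/7 -> 4/7 = 4/7
(β & α) & (α -> β) = 4/7 & 4/7 = 4/7
~~α & ((β & α) & (α -> β)) = 1 & 4/7 = 4/7
~(~α & (β & α)) -> (~~α & ((β & α) & (α -> β))) = 1 -> 4/7 = 4/7

4/7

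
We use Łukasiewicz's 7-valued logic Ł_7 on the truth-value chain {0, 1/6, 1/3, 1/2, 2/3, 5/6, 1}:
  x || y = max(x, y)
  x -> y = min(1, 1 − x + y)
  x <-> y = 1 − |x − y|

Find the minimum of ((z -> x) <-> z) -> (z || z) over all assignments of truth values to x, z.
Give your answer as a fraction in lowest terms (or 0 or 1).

Take x = 0, z = 1/2:
z -> x = 1/2 -> 0 = 1/2
(z -> x) <-> z = 1/2 <-> 1/2 = 1
z || z = 1/2 || 1/2 = 1/2
((z -> x) <-> z) -> (z || z) = 1 -> 1/2 = 1/2
No assignment yields a value below 1/2, so this is the minimum.

1/2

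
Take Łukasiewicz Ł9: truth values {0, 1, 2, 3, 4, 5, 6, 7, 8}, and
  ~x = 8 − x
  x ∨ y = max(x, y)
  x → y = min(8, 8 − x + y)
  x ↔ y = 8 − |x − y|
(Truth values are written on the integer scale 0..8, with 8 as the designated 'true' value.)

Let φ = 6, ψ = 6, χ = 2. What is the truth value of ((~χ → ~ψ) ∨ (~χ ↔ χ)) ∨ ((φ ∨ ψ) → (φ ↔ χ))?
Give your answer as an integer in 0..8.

~χ = ~2 = 6
~ψ = ~6 = 2
~χ → ~ψ = 6 → 2 = 4
~χ = ~2 = 6
~χ ↔ χ = 6 ↔ 2 = 4
(~χ → ~ψ) ∨ (~χ ↔ χ) = 4 ∨ 4 = 4
φ ∨ ψ = 6 ∨ 6 = 6
φ ↔ χ = 6 ↔ 2 = 4
(φ ∨ ψ) → (φ ↔ χ) = 6 → 4 = 6
((~χ → ~ψ) ∨ (~χ ↔ χ)) ∨ ((φ ∨ ψ) → (φ ↔ χ)) = 4 ∨ 6 = 6

6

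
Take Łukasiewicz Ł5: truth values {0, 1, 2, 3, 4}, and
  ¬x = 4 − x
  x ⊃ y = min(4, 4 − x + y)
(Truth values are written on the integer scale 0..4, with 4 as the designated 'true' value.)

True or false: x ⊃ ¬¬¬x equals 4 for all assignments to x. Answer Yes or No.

No

Counterexample: take x = 3.
¬x = ¬3 = 1
¬¬x = ¬1 = 3
¬¬¬x = ¬3 = 1
x ⊃ ¬¬¬x = 3 ⊃ 1 = 2
This gives 2 ≠ 4.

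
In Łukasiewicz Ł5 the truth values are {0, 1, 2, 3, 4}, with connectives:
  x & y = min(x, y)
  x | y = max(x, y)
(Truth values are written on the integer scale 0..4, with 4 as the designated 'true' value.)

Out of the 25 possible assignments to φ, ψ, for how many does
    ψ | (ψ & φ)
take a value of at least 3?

10

value 4: 5 assignments (counts)
value 3: 5 assignments (counts)
value 2: 5 assignments
value 1: 5 assignments
value 0: 5 assignments
So 10 of the 25 assignments meet the threshold.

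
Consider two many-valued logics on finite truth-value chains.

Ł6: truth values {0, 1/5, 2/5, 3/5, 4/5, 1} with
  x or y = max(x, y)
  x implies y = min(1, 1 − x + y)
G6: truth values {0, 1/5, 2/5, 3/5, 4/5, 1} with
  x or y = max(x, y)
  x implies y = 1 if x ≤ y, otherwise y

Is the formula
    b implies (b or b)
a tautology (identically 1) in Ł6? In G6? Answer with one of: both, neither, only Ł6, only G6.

In Ł6: every assignment gives 1 — tautology.
In G6: every assignment gives 1 — tautology.

both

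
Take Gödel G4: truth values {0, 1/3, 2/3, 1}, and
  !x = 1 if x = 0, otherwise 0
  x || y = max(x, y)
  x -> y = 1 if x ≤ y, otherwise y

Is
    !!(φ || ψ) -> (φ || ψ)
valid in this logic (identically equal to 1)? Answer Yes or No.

No

Counterexample: take φ = 0, ψ = 1/3.
φ || ψ = 0 || 1/3 = 1/3
!(φ || ψ) = !1/3 = 0
!!(φ || ψ) = !0 = 1
!!(φ || ψ) -> (φ || ψ) = 1 -> 1/3 = 1/3
This gives 1/3 ≠ 1.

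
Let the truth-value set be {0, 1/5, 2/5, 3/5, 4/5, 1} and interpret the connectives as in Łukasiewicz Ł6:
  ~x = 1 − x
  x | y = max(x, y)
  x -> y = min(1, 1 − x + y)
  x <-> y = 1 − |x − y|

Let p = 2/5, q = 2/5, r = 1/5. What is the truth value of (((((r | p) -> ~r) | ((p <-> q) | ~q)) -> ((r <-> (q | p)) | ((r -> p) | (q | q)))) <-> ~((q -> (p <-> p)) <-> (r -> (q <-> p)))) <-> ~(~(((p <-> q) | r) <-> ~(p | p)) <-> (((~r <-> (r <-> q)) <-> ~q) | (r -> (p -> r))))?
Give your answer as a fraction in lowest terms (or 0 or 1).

2/5

r | p = 1/5 | 2/5 = 2/5
~r = ~1/5 = 4/5
(r | p) -> ~r = 2/5 -> 4/5 = 1
p <-> q = 2/5 <-> 2/5 = 1
~q = ~2/5 = 3/5
(p <-> q) | ~q = 1 | 3/5 = 1
((r | p) -> ~r) | ((p <-> q) | ~q) = 1 | 1 = 1
q | p = 2/5 | 2/5 = 2/5
r <-> (q | p) = 1/5 <-> 2/5 = 4/5
r -> p = 1/5 -> 2/5 = 1
q | q = 2/5 | 2/5 = 2/5
(r -> p) | (q | q) = 1 | 2/5 = 1
(r <-> (q | p)) | ((r -> p) | (q | q)) = 4/5 | 1 = 1
(((r | p) -> ~r) | ((p <-> q) | ~q)) -> ((r <-> (q | p)) | ((r -> p) | (q | q))) = 1 -> 1 = 1
p <-> p = 2/5 <-> 2/5 = 1
q -> (p <-> p) = 2/5 -> 1 = 1
q <-> p = 2/5 <-> 2/5 = 1
r -> (q <-> p) = 1/5 -> 1 = 1
(q -> (p <-> p)) <-> (r -> (q <-> p)) = 1 <-> 1 = 1
~((q -> (p <-> p)) <-> (r -> (q <-> p))) = ~1 = 0
((((r | p) -> ~r) | ((p <-> q) | ~q)) -> ((r <-> (q | p)) | ((r -> p) | (q | q)))) <-> ~((q -> (p <-> p)) <-> (r -> (q <-> p))) = 1 <-> 0 = 0
p <-> q = 2/5 <-> 2/5 = 1
(p <-> q) | r = 1 | 1/5 = 1
p | p = 2/5 | 2/5 = 2/5
~(p | p) = ~2/5 = 3/5
((p <-> q) | r) <-> ~(p | p) = 1 <-> 3/5 = 3/5
~(((p <-> q) | r) <-> ~(p | p)) = ~3/5 = 2/5
~r = ~1/5 = 4/5
r <-> q = 1/5 <-> 2/5 = 4/5
~r <-> (r <-> q) = 4/5 <-> 4/5 = 1
~q = ~2/5 = 3/5
(~r <-> (r <-> q)) <-> ~q = 1 <-> 3/5 = 3/5
p -> r = 2/5 -> 1/5 = 4/5
r -> (p -> r) = 1/5 -> 4/5 = 1
((~r <-> (r <-> q)) <-> ~q) | (r -> (p -> r)) = 3/5 | 1 = 1
~(((p <-> q) | r) <-> ~(p | p)) <-> (((~r <-> (r <-> q)) <-> ~q) | (r -> (p -> r))) = 2/5 <-> 1 = 2/5
~(~(((p <-> q) | r) <-> ~(p | p)) <-> (((~r <-> (r <-> q)) <-> ~q) | (r -> (p -> r)))) = ~2/5 = 3/5
(((((r | p) -> ~r) | ((p <-> q) | ~q)) -> ((r <-> (q | p)) | ((r -> p) | (q | q)))) <-> ~((q -> (p <-> p)) <-> (r -> (q <-> p)))) <-> ~(~(((p <-> q) | r) <-> ~(p | p)) <-> (((~r <-> (r <-> q)) <-> ~q) | (r -> (p -> r)))) = 0 <-> 3/5 = 2/5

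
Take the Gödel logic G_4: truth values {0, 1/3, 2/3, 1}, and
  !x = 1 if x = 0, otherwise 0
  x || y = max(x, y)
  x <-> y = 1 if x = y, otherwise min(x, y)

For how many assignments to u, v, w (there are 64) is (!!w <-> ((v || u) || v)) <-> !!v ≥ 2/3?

value 1: 24 assignments (counts)
value 2/3: 12 assignments (counts)
value 1/3: 6 assignments
value 0: 22 assignments
So 36 of the 64 assignments meet the threshold.

36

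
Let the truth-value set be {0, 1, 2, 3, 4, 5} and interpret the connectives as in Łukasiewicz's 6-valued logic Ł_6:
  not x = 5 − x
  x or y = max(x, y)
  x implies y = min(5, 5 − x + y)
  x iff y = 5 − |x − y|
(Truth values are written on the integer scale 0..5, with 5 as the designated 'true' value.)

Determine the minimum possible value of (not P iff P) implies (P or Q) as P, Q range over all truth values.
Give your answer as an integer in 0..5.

3

Take P = 2, Q = 0:
not P = not 2 = 3
not P iff P = 3 iff 2 = 4
P or Q = 2 or 0 = 2
(not P iff P) implies (P or Q) = 4 implies 2 = 3
No assignment yields a value below 3, so this is the minimum.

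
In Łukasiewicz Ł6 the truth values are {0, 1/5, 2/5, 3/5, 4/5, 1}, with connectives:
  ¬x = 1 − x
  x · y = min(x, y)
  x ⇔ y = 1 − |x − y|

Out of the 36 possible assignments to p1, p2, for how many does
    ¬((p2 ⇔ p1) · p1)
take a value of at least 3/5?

24

value 1: 7 assignments (counts)
value 4/5: 8 assignments (counts)
value 3/5: 9 assignments (counts)
value 2/5: 7 assignments
value 1/5: 4 assignments
value 0: 1 assignment
So 24 of the 36 assignments meet the threshold.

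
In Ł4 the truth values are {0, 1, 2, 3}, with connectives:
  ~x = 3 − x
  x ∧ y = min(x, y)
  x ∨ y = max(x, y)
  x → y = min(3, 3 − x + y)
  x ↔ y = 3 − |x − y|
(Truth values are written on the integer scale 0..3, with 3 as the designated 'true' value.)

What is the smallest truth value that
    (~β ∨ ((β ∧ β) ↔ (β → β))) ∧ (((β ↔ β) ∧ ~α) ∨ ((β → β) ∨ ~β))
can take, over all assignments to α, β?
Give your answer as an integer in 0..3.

2

Take α = 0, β = 1:
~β = ~1 = 2
β ∧ β = 1 ∧ 1 = 1
β → β = 1 → 1 = 3
(β ∧ β) ↔ (β → β) = 1 ↔ 3 = 1
~β ∨ ((β ∧ β) ↔ (β → β)) = 2 ∨ 1 = 2
β ↔ β = 1 ↔ 1 = 3
~α = ~0 = 3
(β ↔ β) ∧ ~α = 3 ∧ 3 = 3
β → β = 1 → 1 = 3
~β = ~1 = 2
(β → β) ∨ ~β = 3 ∨ 2 = 3
((β ↔ β) ∧ ~α) ∨ ((β → β) ∨ ~β) = 3 ∨ 3 = 3
(~β ∨ ((β ∧ β) ↔ (β → β))) ∧ (((β ↔ β) ∧ ~α) ∨ ((β → β) ∨ ~β)) = 2 ∧ 3 = 2
No assignment yields a value below 2, so this is the minimum.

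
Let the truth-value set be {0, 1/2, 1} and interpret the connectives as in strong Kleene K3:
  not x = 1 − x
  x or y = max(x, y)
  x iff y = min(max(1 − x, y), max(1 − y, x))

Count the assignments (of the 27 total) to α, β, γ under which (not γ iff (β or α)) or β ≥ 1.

value 1: 12 assignments (counts)
value 1/2: 13 assignments
value 0: 2 assignments
So 12 of the 27 assignments meet the threshold.

12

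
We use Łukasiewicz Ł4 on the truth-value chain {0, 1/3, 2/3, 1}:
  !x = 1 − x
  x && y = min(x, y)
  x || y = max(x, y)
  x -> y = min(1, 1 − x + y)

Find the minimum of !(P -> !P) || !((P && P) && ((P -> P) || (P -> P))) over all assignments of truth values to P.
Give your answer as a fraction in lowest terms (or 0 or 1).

1/3

Take P = 2/3:
!P = !2/3 = 1/3
P -> !P = 2/3 -> 1/3 = 2/3
!(P -> !P) = !2/3 = 1/3
P && P = 2/3 && 2/3 = 2/3
P -> P = 2/3 -> 2/3 = 1
P -> P = 2/3 -> 2/3 = 1
(P -> P) || (P -> P) = 1 || 1 = 1
(P && P) && ((P -> P) || (P -> P)) = 2/3 && 1 = 2/3
!((P && P) && ((P -> P) || (P -> P))) = !2/3 = 1/3
!(P -> !P) || !((P && P) && ((P -> P) || (P -> P))) = 1/3 || 1/3 = 1/3
No assignment yields a value below 1/3, so this is the minimum.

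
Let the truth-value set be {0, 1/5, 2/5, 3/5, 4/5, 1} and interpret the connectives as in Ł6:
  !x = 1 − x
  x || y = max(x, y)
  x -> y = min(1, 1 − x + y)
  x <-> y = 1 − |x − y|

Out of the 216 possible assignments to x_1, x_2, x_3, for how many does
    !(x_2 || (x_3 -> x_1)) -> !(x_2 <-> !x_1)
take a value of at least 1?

value 1: 195 assignments (counts)
value 4/5: 17 assignments
value 3/5: 4 assignments
So 195 of the 216 assignments meet the threshold.

195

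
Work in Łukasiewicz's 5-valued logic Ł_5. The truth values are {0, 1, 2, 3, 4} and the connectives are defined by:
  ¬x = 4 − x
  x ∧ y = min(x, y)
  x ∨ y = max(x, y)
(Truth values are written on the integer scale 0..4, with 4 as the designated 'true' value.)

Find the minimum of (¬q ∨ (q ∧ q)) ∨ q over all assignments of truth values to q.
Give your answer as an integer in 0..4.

2

Take q = 2:
¬q = ¬2 = 2
q ∧ q = 2 ∧ 2 = 2
¬q ∨ (q ∧ q) = 2 ∨ 2 = 2
(¬q ∨ (q ∧ q)) ∨ q = 2 ∨ 2 = 2
No assignment yields a value below 2, so this is the minimum.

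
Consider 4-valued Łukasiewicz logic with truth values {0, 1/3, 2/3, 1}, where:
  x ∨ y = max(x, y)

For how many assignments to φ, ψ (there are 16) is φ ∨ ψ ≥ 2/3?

φ = 0, ψ = 0 ↦ 0  <
φ = 0, ψ = 1/3 ↦ 1/3  <
φ = 0, ψ = 2/3 ↦ 2/3  ≥
φ = 0, ψ = 1 ↦ 1  ≥
φ = 1/3, ψ = 0 ↦ 1/3  <
φ = 1/3, ψ = 1/3 ↦ 1/3  <
φ = 1/3, ψ = 2/3 ↦ 2/3  ≥
φ = 1/3, ψ = 1 ↦ 1  ≥
φ = 2/3, ψ = 0 ↦ 2/3  ≥
φ = 2/3, ψ = 1/3 ↦ 2/3  ≥
φ = 2/3, ψ = 2/3 ↦ 2/3  ≥
φ = 2/3, ψ = 1 ↦ 1  ≥
φ = 1, ψ = 0 ↦ 1  ≥
φ = 1, ψ = 1/3 ↦ 1  ≥
φ = 1, ψ = 2/3 ↦ 1  ≥
φ = 1, ψ = 1 ↦ 1  ≥
So 12 of the 16 assignments meet the threshold.

12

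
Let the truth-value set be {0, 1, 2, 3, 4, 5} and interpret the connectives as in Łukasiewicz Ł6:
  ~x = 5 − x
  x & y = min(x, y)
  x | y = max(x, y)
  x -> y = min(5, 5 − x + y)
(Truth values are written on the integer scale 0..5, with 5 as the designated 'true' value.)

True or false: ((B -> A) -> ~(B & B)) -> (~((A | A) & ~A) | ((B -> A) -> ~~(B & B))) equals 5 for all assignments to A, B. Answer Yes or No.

Counterexample: take A = 1, B = 0.
B -> A = 0 -> 1 = 5
B & B = 0 & 0 = 0
~(B & B) = ~0 = 5
(B -> A) -> ~(B & B) = 5 -> 5 = 5
A | A = 1 | 1 = 1
~A = ~1 = 4
(A | A) & ~A = 1 & 4 = 1
~((A | A) & ~A) = ~1 = 4
B -> A = 0 -> 1 = 5
B & B = 0 & 0 = 0
~(B & B) = ~0 = 5
~~(B & B) = ~5 = 0
(B -> A) -> ~~(B & B) = 5 -> 0 = 0
~((A | A) & ~A) | ((B -> A) -> ~~(B & B)) = 4 | 0 = 4
((B -> A) -> ~(B & B)) -> (~((A | A) & ~A) | ((B -> A) -> ~~(B & B))) = 5 -> 4 = 4
This gives 4 ≠ 5.

No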